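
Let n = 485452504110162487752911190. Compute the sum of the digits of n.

102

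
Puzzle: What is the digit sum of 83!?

486

83! = 39455239697206586511897471180120610571436503407643446275224357528369751562996629334879591940103770870906880000000000000000000
Sum of its 125 digits: 486.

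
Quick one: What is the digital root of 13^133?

4

The digital root of n equals n mod 9 (or 9 when 9 | n), so we need 13^133 mod 9.
13^133 ≡ 4 (mod 9), so the digital root is 4.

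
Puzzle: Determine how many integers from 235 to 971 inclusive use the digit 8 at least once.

218

The integers in [235, 971] that use the digit 8 at least once: 238, 248, 258, 268, 278, 280, …, 958, 968.
218 qualify.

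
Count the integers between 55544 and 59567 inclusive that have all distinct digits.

1218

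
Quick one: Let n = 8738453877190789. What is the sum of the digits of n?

94

8+7+3+8+4+5+3+8+7+7+1+9+0+7+8+9 = 94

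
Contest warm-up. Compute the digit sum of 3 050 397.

27

3+0+5+0+3+9+7 = 27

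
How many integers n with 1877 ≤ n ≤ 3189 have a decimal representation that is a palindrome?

14

The integers in [1877, 3189] that have a decimal representation that is a palindrome: 1881, 1991, 2002, 2112, 2222, 2332, …, 3003, 3113.
14 qualify.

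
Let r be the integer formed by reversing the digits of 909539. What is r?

935909

Reversing 909539 gives 935909.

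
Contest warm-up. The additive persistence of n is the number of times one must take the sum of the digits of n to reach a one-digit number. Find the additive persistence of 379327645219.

379327645219 → 58 → 13 → 4 (3 steps)

3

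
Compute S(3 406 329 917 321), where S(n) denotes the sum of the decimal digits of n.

50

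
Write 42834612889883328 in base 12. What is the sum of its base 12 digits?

42834612889883328 in base 12 is 294422AB44861A80.
Digit sum: 2+9+4+4+2+2+10+11+4+4+8+6+1+10+8+0 = 85.

85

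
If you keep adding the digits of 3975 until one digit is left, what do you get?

3+9+7+5 = 24
2+4 = 6

6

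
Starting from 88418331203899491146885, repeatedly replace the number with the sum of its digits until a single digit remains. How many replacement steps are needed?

2

88418331203899491146885 → 113 → 5 (2 steps)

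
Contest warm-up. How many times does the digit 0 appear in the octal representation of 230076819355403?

2

230076819355403 in base 8 is 6424035705533413.
The digit 0 appears 2 times.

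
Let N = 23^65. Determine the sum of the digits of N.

23^65 = 32531893445129332611554645425981044974375991037324055622153329695632580166211412428357143
Sum of its 89 digits: 362.

362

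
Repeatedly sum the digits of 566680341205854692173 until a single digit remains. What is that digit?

1

5+6+6+6+8+0+3+4+1+2+0+5+8+5+4+6+9+2+1+7+3 = 91
9+1 = 10
1+0 = 1
(Equivalently, 566680341205854692173 mod 9 = 1.)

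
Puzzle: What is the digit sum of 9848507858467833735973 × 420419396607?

9848507858467833735973 × 420419396607 = 4140503731336344414796167210043611
Sum of its 34 digits: 114.

114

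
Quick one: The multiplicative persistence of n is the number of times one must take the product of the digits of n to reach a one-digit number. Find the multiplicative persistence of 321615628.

2

321615628 → 17280 → 0 (2 steps)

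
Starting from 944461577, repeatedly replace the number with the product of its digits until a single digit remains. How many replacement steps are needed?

2

944461577 → 846720 → 0 (2 steps)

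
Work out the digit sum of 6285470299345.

6+2+8+5+4+7+0+2+9+9+3+4+5 = 64

64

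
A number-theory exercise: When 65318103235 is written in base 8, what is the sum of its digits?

42

65318103235 in base 8 is 746520624303.
Digit sum: 7+4+6+5+2+0+6+2+4+3+0+3 = 42.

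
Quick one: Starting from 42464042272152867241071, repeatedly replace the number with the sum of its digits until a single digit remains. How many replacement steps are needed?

42464042272152867241071 → 81 → 9 (2 steps)

2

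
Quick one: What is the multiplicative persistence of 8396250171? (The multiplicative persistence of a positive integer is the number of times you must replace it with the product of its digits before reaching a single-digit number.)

1

8396250171 → 0 (1 step)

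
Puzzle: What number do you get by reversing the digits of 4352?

Reversing 4352 gives 2534.

2534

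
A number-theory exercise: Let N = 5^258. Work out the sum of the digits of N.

5^258 = 2159042138773611156346587965700099892779000091109070346255925867542147950790606764492876875868072056640136823486537415899248774736707986673413250944264518693671561777591705322265625
Sum of its 181 digits: 847.

847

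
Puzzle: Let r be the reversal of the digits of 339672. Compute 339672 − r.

Reverse of 339672 is 276933.
339672 − 276933 = 62739

62739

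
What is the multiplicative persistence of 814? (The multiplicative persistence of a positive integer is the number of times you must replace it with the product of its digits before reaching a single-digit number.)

2

814 → 32 → 6 (2 steps)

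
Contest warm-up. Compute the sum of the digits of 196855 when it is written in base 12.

32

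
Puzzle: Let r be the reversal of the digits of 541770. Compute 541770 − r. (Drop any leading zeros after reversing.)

464625

Reverse of 541770 is 77145.
541770 − 77145 = 464625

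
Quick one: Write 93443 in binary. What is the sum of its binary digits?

8

93443 in base 2 is 10110110100000011.
Digit sum: 1+0+1+1+0+1+1+0+1+0+0+0+0+0+0+1+1 = 8.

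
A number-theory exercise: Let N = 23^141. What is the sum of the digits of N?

818

23^141 = 1008381521059525163053814533892586002468978626111685238889480631790249947023415129727726931839756103316749525798840325221830303559543052503012160638029039155341341666674622276069681373795447223
Sum of its 193 digits: 818.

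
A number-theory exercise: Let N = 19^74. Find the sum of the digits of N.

388

19^74 = 42439129824447471520208553699316782082156065318222202558554334018390269381432740632277521846921
Sum of its 95 digits: 388.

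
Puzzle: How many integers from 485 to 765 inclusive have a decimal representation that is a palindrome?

The integers in [485, 765] that have a decimal representation that is a palindrome: 494, 505, 515, 525, 535, 545, …, 747, 757.
27 qualify.

27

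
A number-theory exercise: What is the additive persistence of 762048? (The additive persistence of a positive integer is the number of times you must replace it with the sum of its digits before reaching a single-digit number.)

2

762048 → 27 → 9 (2 steps)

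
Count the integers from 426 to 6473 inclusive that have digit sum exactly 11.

277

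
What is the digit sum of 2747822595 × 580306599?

99

2747822595 × 580306599 = 1594579584759804405
Sum of its 19 digits: 99.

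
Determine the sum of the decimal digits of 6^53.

216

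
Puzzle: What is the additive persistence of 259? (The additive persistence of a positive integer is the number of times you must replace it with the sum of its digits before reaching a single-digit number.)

259 → 16 → 7 (2 steps)

2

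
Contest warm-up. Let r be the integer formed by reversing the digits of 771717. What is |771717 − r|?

54540

Reverse of 771717 is 717177.
|771717 − 717177| = 54540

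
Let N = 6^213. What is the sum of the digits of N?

711

6^213 = 5574633646519606982417083596561497237670058766006727890546857505301021091252948100481877200160144405574012914837729176293186075735308156924914982015438222453968470016
Sum of its 166 digits: 711.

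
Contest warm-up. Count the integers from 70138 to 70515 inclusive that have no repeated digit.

161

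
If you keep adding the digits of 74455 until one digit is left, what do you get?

7

7+4+4+5+5 = 25
2+5 = 7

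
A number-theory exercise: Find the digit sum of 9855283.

9+8+5+5+2+8+3 = 40

40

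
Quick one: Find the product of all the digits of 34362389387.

15676416

3×4×3×6×2×3×8×9×3×8×7 = 15676416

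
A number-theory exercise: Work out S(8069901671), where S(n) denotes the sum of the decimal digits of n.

47

8+0+6+9+9+0+1+6+7+1 = 47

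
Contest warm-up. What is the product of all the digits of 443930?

4×4×3×9×3×0 = 0

0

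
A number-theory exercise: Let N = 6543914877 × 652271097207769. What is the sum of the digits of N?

6543914877 × 652271097207769 = 4268406536855032719079413
Sum of its 25 digits: 108.

108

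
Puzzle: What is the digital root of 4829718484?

1

4+8+2+9+7+1+8+4+8+4 = 55
5+5 = 10
1+0 = 1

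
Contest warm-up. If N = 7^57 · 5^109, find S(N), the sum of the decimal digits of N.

608

7^57 · 5^109 = 22820163591877852015641906490575696883635322071331370579204808854990998257841378657299891141718717335606925189495086669921875
Sum of its 125 digits: 608.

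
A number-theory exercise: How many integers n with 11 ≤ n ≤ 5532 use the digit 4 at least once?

2262

The integers in [11, 5532] that use the digit 4 at least once: 14, 24, 34, 40, 41, 42, …, 5514, 5524.
2262 qualify.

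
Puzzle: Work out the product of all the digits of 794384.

7×9×4×3×8×4 = 24192

24192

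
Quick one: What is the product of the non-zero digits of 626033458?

6×2×6×3×3×4×5×8 = 103680

103680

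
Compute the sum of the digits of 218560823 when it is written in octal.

218560823 in base 8 is 1501574467.
Digit sum: 1+5+0+1+5+7+4+4+6+7 = 40.

40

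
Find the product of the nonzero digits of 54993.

4860

5×4×9×9×3 = 4860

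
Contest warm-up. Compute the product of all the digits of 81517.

8×1×5×1×7 = 280

280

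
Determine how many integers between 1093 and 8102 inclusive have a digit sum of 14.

418

The integers in [1093, 8102] that have a digit sum of 14: 1094, 1139, 1148, 1157, 1166, 1175, …, 8051, 8060.
418 qualify.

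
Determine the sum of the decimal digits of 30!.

30! = 265252859812191058636308480000000
Sum of its 33 digits: 117.

117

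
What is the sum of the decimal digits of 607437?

6+0+7+4+3+7 = 27

27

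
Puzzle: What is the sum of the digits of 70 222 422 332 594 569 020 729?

87

7+0+2+2+2+4+2+2+3+3+2+5+9+4+5+6+9+0+2+0+7+2+9 = 87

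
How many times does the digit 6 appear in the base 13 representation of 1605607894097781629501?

1605607894097781629501 in base 13 is 1137C230A540601B6A34.
The digit 6 appears 2 times.

2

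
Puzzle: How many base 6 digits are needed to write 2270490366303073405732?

2270490366303073405732 in base 6 is 2115100421144012410201441204, which has 28 digits.

28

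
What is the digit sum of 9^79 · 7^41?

477

9^79 · 7^41 = 108187699555902514181616499645509804734557340702134439462955222000368465853977001493943485505072052692117183823
Sum of its 111 digits: 477.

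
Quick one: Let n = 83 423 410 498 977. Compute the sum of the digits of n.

69

8+3+4+2+3+4+1+0+4+9+8+9+7+7 = 69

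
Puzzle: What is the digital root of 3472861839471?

9

3+4+7+2+8+6+1+8+3+9+4+7+1 = 63
6+3 = 9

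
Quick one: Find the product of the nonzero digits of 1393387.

13608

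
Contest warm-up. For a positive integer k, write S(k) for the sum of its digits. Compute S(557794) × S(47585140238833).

S(557794) = 5+5+7+7+9+4 = 37.
S(47585140238833) = 4+7+5+8+5+1+4+0+2+3+8+8+3+3 = 61.
37 · 61 = 2257.

2257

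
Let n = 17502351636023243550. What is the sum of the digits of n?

63

1+7+5+0+2+3+5+1+6+3+6+0+2+3+2+4+3+5+5+0 = 63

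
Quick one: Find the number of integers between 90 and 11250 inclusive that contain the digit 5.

The integers in [90, 11250] that contain the digit 5: 95, 105, 115, 125, 135, 145, …, 11245, 11250.
3736 qualify.

3736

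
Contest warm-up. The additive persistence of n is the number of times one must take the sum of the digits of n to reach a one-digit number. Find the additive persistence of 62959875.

2

62959875 → 51 → 6 (2 steps)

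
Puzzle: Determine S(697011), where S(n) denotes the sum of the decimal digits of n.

6+9+7+0+1+1 = 24

24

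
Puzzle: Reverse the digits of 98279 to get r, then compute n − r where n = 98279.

Reverse of 98279 is 97289.
98279 − 97289 = 990

990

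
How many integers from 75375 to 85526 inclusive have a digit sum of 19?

379

The integers in [75375, 85526] that have a digit sum of 19: 75403, 75412, 75421, 75430, 75502, 75511, …, 85501, 85510.
379 qualify.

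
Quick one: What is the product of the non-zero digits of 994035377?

714420

9×9×4×3×5×3×7×7 = 714420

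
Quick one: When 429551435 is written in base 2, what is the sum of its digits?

429551435 in base 2 is 11001100110100110111101001011.
Digit sum: 1+1+0+0+1+1+0+0+1+1+0+1+0+0+1+1+0+1+1+1+1+0+1+0+0+1+0+1+1 = 17.

17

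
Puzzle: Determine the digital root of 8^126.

1

The digital root of n equals n mod 9 (or 9 when 9 | n), so we need 8^126 mod 9.
8^126 ≡ 1 (mod 9), so the digital root is 1.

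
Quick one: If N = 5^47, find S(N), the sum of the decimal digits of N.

128

5^47 = 710542735760100185871124267578125
Sum of its 33 digits: 128.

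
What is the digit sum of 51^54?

441

51^54 = 161729598832110215450598588563925750196488755644556279405877598882200883642818649092172830201
Sum of its 93 digits: 441.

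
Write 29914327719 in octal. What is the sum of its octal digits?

29914327719 in base 8 is 336702065247.
Digit sum: 3+3+6+7+0+2+0+6+5+2+4+7 = 45.

45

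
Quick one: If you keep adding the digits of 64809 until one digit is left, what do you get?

6+4+8+0+9 = 27
2+7 = 9

9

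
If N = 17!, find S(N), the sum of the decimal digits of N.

17! = 355687428096000
Sum of its 15 digits: 63.

63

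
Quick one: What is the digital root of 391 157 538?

6

3+9+1+1+5+7+5+3+8 = 42
4+2 = 6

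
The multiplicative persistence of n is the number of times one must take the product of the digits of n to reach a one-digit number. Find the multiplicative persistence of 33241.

33241 → 72 → 14 → 4 (3 steps)

3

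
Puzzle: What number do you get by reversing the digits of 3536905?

Reversing 3536905 gives 5096353.

5096353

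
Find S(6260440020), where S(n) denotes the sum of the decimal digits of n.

6+2+6+0+4+4+0+0+2+0 = 24

24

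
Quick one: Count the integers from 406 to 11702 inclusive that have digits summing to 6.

The integers in [406, 11702] that have digits summing to 6: 411, 420, 501, 510, 600, 1005, …, 11310, 11400.
97 qualify.

97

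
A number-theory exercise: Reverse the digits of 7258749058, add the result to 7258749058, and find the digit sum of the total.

Reversal of 7258749058 is 8509478527; 7258749058 + 8509478527 = 15768227585.
Digit sum of 15768227585: 1+5+7+6+8+2+2+7+5+8+5 = 56.

56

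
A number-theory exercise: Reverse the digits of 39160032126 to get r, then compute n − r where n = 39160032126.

-22962974067

Reverse of 39160032126 is 62123006193.
39160032126 − 62123006193 = -22962974067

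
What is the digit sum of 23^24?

23^24 = 480250763996501976790165756943041
Sum of its 33 digits: 154.

154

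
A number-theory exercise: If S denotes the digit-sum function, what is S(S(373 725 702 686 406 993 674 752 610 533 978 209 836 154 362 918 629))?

First digit sum: 244.
2+4+4 = 10.

10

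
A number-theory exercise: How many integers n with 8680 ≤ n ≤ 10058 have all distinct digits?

623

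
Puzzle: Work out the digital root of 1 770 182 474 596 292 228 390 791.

1+7+7+0+1+8+2+4+7+4+5+9+6+2+9+2+2+2+8+3+9+0+7+9+1 = 115
1+1+5 = 7

7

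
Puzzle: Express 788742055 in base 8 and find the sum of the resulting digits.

788742055 in base 8 is 5700637647.
Digit sum: 5+7+0+0+6+3+7+6+4+7 = 45.

45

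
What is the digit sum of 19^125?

739

19^125 = 6985542176085217222851596560258580948420433440428974096385224930781994780974024536243893621456715550276088843210040689109537673913336015951278562374199998902499
Sum of its 160 digits: 739.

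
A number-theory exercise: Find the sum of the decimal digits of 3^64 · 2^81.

216

3^64 · 2^81 = 8302138053489233455502103274692527601732349044732198912
Sum of its 55 digits: 216.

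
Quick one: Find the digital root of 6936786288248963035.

6+9+3+6+7+8+6+2+8+8+2+4+8+9+6+3+0+3+5 = 103
1+0+3 = 4

4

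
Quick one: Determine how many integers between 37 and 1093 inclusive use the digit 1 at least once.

352

The integers in [37, 1093] that use the digit 1 at least once: 41, 51, 61, 71, 81, 91, …, 1092, 1093.
352 qualify.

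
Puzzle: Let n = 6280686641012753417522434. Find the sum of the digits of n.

97

6+2+8+0+6+8+6+6+4+1+0+1+2+7+5+3+4+1+7+5+2+2+4+3+4 = 97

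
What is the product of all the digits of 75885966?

7×5×8×8×5×9×6×6 = 3628800

3628800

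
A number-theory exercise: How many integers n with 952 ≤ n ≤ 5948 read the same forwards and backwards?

54

The integers in [952, 5948] that read the same forwards and backwards: 959, 969, 979, 989, 999, 1001, …, 5775, 5885.
54 qualify.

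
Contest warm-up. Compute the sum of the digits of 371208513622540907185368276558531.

138

3+7+1+2+0+8+5+1+3+6+2+2+5+4+0+9+0+7+1+8+5+3+6+8+2+7+6+5+5+8+5+3+1 = 138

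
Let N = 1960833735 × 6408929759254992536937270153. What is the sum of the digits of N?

1960833735 × 6408929759254992536937270153 = 12566845677192617833599832894811011455
Sum of its 38 digits: 180.

180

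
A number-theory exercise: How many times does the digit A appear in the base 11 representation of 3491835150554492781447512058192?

4

3491835150554492781447512058192 in base 11 is 2223927195452091315923AAA6A947.
The digit A appears 4 times.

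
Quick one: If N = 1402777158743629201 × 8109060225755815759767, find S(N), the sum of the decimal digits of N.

195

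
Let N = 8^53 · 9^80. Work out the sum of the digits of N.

576

8^53 · 9^80 = 15965042011864815362948957098087594719890175627300341273389938732355762920255898638463688010784974343263211763317530414809088
Sum of its 125 digits: 576.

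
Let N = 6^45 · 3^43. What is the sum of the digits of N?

216

6^45 · 3^43 = 34120879750818651366883670081617351219051720011732221952
Sum of its 56 digits: 216.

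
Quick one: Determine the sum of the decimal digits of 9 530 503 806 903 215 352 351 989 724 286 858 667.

173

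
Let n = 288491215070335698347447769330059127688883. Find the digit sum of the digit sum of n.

5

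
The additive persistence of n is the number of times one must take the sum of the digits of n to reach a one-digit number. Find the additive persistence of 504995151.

3

504995151 → 39 → 12 → 3 (3 steps)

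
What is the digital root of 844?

7

8+4+4 = 16
1+6 = 7
(Equivalently, 844 mod 9 = 7.)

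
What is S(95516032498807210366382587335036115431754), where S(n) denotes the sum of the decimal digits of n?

9+5+5+1+6+0+3+2+4+9+8+8+0+7+2+1+0+3+6+6+3+8+2+5+8+7+3+3+5+0+3+6+1+1+5+4+3+1+7+5+4 = 169

169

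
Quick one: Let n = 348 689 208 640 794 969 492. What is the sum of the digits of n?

117

3+4+8+6+8+9+2+0+8+6+4+0+7+9+4+9+6+9+4+9+2 = 117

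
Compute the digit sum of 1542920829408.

54

1+5+4+2+9+2+0+8+2+9+4+0+8 = 54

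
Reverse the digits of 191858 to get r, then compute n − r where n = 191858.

Reverse of 191858 is 858191.
191858 − 858191 = -666333

-666333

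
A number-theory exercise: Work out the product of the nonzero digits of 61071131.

126

6×1×7×1×1×3×1 = 126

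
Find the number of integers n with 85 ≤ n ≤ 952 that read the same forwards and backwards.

The integers in [85, 952] that read the same forwards and backwards: 88, 99, 101, 111, 121, 131, …, 939, 949.
87 qualify.

87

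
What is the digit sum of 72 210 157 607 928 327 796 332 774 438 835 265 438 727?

7+2+2+1+0+1+5+7+6+0+7+9+2+8+3+2+7+7+9+6+3+3+2+7+7+4+4+3+8+8+3+5+2+6+5+4+3+8+7+2+7 = 192

192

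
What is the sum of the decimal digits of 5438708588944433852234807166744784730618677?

214

5+4+3+8+7+0+8+5+8+8+9+4+4+4+3+3+8+5+2+2+3+4+8+0+7+1+6+6+7+4+4+7+8+4+7+3+0+6+1+8+6+7+7 = 214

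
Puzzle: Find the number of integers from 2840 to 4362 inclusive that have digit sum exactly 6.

16

The integers in [2840, 4362] that have digit sum exactly 6: 3003, 3012, 3021, 3030, 3102, 3111, …, 4110, 4200.
16 qualify.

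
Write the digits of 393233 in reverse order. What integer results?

332393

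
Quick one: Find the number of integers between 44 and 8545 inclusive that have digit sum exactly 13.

The integers in [44, 8545] that have digit sum exactly 13: 49, 58, 67, 76, 85, 94, …, 8410, 8500.
465 qualify.

465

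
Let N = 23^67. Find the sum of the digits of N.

23^67 = 17209371632473416951512407430343972791444899258744425424119111408989634907925837174600928647
Sum of its 92 digits: 410.

410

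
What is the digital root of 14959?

1

1+4+9+5+9 = 28
2+8 = 10
1+0 = 1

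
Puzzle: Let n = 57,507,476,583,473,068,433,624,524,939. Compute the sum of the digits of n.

5+7+5+0+7+4+7+6+5+8+3+4+7+3+0+6+8+4+3+3+6+2+4+5+2+4+9+3+9 = 139

139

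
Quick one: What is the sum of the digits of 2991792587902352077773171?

120

2+9+9+1+7+9+2+5+8+7+9+0+2+3+5+2+0+7+7+7+7+3+1+7+1 = 120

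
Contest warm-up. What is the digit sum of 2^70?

2^70 = 1180591620717411303424
Sum of its 22 digits: 70.

70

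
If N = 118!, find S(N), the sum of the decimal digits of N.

118! = 468452584975429065657431236280838416439267950499862031533310318788629800927518416622330123618486343228862579684398745837012213486653229822121742374957258403779058860032000000000000000000000000000
Sum of its 195 digits: 756.

756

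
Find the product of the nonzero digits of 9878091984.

10450944

9×8×7×8×9×1×9×8×4 = 10450944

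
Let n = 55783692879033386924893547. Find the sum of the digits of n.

143

5+5+7+8+3+6+9+2+8+7+9+0+3+3+3+8+6+9+2+4+8+9+3+5+4+7 = 143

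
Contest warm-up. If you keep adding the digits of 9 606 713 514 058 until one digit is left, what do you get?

1

9+6+0+6+7+1+3+5+1+4+0+5+8 = 55
5+5 = 10
1+0 = 1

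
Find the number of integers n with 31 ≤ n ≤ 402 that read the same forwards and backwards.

The integers in [31, 402] that read the same forwards and backwards: 33, 44, 55, 66, 77, 88, …, 383, 393.
37 qualify.

37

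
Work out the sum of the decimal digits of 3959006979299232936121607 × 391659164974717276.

179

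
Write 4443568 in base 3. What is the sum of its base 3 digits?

4443568 in base 3 is 22100202102121.
Digit sum: 2+2+1+0+0+2+0+2+1+0+2+1+2+1 = 16.

16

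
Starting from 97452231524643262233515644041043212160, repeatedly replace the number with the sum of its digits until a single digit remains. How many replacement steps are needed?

2

97452231524643262233515644041043212160 → 124 → 7 (2 steps)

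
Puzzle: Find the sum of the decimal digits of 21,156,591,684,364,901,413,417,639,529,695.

145

2+1+1+5+6+5+9+1+6+8+4+3+6+4+9+0+1+4+1+3+4+1+7+6+3+9+5+2+9+6+9+5 = 145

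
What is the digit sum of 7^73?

277

7^73 = 49221735352184872959961855190338177606846542622561400857262407
Sum of its 62 digits: 277.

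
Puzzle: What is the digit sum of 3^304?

702

3^304 = 11088209803745658455297408217949153593283559345652332354189895396347888771377425204097816698610804252448289239688437517467894531354021357739846081
Sum of its 146 digits: 702.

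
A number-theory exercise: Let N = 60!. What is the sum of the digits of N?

60! = 8320987112741390144276341183223364380754172606361245952449277696409600000000000000
Sum of its 82 digits: 288.

288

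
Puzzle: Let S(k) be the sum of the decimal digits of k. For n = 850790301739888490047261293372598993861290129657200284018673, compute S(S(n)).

14

First digit sum: 275.
2+7+5 = 14.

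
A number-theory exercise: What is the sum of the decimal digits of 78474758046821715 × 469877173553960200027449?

180

78474758046821715 × 469877173553960200027449 = 36873497506371481743934715239370209255035
Sum of its 41 digits: 180.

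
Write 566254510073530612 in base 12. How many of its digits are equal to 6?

566254510073530612 in base 12 is 309052657A5926444.
The digit 6 appears 2 times.

2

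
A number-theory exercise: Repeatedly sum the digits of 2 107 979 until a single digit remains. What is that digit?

8

2+1+0+7+9+7+9 = 35
3+5 = 8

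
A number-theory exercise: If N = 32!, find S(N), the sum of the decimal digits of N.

32! = 263130836933693530167218012160000000
Sum of its 36 digits: 108.

108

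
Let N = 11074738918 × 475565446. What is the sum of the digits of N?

11074738918 × 475565446 = 5266763152872227428
Sum of its 19 digits: 85.

85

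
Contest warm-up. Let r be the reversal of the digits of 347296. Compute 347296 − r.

-345447

Reverse of 347296 is 692743.
347296 − 692743 = -345447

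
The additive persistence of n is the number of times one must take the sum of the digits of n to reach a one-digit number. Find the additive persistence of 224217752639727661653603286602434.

224217752639727661653603286602434 → 137 → 11 → 2 (3 steps)

3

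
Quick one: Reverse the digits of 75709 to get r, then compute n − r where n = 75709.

Reverse of 75709 is 90757.
75709 − 90757 = -15048

-15048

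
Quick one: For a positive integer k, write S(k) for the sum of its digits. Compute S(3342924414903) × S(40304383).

1200

S(3342924414903) = 3+3+4+2+9+2+4+4+1+4+9+0+3 = 48.
S(40304383) = 4+0+3+0+4+3+8+3 = 25.
48 · 25 = 1200.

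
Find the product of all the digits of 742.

7×4×2 = 56

56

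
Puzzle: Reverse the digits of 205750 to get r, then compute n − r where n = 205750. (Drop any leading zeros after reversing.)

Reverse of 205750 is 57502.
205750 − 57502 = 148248

148248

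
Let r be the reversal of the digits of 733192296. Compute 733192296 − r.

40900959

Reverse of 733192296 is 692291337.
733192296 − 692291337 = 40900959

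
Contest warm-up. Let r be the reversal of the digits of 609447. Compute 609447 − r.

-135459

Reverse of 609447 is 744906.
609447 − 744906 = -135459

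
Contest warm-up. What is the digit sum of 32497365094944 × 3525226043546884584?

162

32497365094944 × 3525226043546884584 = 114560557779348064417636569943296
Sum of its 33 digits: 162.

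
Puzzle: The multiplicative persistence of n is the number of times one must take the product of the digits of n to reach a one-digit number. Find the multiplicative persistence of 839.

839 → 216 → 12 → 2 (3 steps)

3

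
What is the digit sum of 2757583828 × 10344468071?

2757583828 × 10344468071 = 28525737861851955788
Sum of its 20 digits: 110.

110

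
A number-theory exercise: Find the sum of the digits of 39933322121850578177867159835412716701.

167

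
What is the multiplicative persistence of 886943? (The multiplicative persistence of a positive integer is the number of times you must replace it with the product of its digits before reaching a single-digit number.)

886943 → 41472 → 224 → 16 → 6 (4 steps)

4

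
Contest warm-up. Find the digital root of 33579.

9

3+3+5+7+9 = 27
2+7 = 9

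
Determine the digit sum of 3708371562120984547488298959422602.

160

3+7+0+8+3+7+1+5+6+2+1+2+0+9+8+4+5+4+7+4+8+8+2+9+8+9+5+9+4+2+2+6+0+2 = 160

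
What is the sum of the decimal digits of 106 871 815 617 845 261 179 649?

113

1+0+6+8+7+1+8+1+5+6+1+7+8+4+5+2+6+1+1+7+9+6+4+9 = 113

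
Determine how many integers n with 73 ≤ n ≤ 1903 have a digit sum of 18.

109

The integers in [73, 1903] that have a digit sum of 18: 99, 189, 198, 279, 288, 297, …, 1881, 1890.
109 qualify.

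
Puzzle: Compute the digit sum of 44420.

4+4+4+2+0 = 14

14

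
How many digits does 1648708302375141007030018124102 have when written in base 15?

26

1648708302375141007030018124102 in base 15 is 67E1285AE8DC4B36B8B47D77A2, which has 26 digits.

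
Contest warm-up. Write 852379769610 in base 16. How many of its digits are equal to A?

852379769610 in base 16 is C675CB1B0A.
The digit A appears 1 time.

1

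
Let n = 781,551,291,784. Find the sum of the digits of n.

7+8+1+5+5+1+2+9+1+7+8+4 = 58

58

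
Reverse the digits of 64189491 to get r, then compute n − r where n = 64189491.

Reverse of 64189491 is 19498146.
64189491 − 19498146 = 44691345

44691345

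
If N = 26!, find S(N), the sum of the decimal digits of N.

81

26! = 403291461126605635584000000
Sum of its 27 digits: 81.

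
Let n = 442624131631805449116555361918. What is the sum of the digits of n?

118

4+4+2+6+2+4+1+3+1+6+3+1+8+0+5+4+4+9+1+1+6+5+5+5+3+6+1+9+1+8 = 118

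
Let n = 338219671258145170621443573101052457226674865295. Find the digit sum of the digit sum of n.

15

First digit sum: 195.
1+9+5 = 15.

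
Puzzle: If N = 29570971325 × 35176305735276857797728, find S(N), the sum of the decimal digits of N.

123

29570971325 × 35176305735276857797728 = 1040197528217305002872717338149600
Sum of its 34 digits: 123.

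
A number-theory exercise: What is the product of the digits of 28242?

2×8×2×4×2 = 256

256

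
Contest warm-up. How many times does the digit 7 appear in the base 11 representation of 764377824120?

764377824120 in base 11 is 275197399819.
The digit 7 appears 2 times.

2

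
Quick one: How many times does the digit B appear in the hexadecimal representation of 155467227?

155467227 in base 16 is 9443DDB.
The digit B appears 1 time.

1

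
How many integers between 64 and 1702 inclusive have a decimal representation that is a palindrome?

101

The integers in [64, 1702] that have a decimal representation that is a palindrome: 66, 77, 88, 99, 101, 111, …, 1551, 1661.
101 qualify.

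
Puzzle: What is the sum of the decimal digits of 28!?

28! = 304888344611713860501504000000
Sum of its 30 digits: 90.

90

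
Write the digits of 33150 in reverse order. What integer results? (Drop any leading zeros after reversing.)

Reversing 33150 gives 5133.

5133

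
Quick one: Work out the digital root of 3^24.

The digital root of n equals n mod 9 (or 9 when 9 | n), so we need 3^24 mod 9.
3^24 ≡ 0 (mod 9), so the digital root is 9.

9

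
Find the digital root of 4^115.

The digital root of n equals n mod 9 (or 9 when 9 | n), so we need 4^115 mod 9.
4^115 ≡ 4 (mod 9), so the digital root is 4.

4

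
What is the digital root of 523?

5+2+3 = 10
1+0 = 1

1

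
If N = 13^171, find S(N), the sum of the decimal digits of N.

856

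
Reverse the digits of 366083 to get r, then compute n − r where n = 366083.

-14580

Reverse of 366083 is 380663.
366083 − 380663 = -14580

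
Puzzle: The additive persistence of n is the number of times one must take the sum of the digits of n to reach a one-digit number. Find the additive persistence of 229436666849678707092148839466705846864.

3

229436666849678707092148839466705846864 → 208 → 10 → 1 (3 steps)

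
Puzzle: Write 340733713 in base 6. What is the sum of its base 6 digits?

33

340733713 in base 6 is 53451034521.
Digit sum: 5+3+4+5+1+0+3+4+5+2+1 = 33.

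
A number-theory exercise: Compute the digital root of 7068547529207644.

7+0+6+8+5+4+7+5+2+9+2+0+7+6+4+4 = 76
7+6 = 13
1+3 = 4

4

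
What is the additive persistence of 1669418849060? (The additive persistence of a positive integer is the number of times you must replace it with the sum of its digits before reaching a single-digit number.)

1669418849060 → 62 → 8 (2 steps)

2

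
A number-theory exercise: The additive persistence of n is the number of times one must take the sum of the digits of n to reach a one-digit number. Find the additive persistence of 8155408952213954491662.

3

8155408952213954491662 → 99 → 18 → 9 (3 steps)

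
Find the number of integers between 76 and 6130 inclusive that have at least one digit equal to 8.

1641

The integers in [76, 6130] that have at least one digit equal to 8: 78, 80, 81, 82, 83, 84, …, 6118, 6128.
1641 qualify.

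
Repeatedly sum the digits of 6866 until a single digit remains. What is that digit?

8

6+8+6+6 = 26
2+6 = 8
(Equivalently, 6866 mod 9 = 8.)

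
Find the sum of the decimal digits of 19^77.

19^77 = 291089991465885207157110469823613808301508452017686087349124177032138857687247167996791522348031139
Sum of its 99 digits: 442.

442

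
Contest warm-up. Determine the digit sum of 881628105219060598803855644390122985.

8+8+1+6+2+8+1+0+5+2+1+9+0+6+0+5+9+8+8+0+3+8+5+5+6+4+4+3+9+0+1+2+2+9+8+5 = 161

161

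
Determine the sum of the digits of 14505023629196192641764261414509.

125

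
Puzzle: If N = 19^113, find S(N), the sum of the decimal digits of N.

19^113 = 3156144711224622406574156525268164145308490749124715514526554649598602104214132133822653018203811693521913344024650014278208913260696019390559059
Sum of its 145 digits: 559.

559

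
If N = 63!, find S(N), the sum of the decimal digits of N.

63! = 1982608315404440064116146708361898137544773690227268628106279599612729753600000000000000
Sum of its 88 digits: 333.

333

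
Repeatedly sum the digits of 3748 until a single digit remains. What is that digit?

4

3+7+4+8 = 22
2+2 = 4
(Equivalently, 3748 mod 9 = 4.)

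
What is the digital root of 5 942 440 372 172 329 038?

3

5+9+4+2+4+4+0+3+7+2+1+7+2+3+2+9+0+3+8 = 75
7+5 = 12
1+2 = 3
(Equivalently, 5 942 440 372 172 329 038 mod 9 = 3.)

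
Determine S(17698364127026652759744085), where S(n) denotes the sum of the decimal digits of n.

124

1+7+6+9+8+3+6+4+1+2+7+0+2+6+6+5+2+7+5+9+7+4+4+0+8+5 = 124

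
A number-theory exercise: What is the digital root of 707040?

9

7+0+7+0+4+0 = 18
1+8 = 9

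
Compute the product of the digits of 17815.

1×7×8×1×5 = 280

280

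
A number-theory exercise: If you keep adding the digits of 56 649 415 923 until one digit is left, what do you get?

5+6+6+4+9+4+1+5+9+2+3 = 54
5+4 = 9

9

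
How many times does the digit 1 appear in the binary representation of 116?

4

116 in base 2 is 1110100.
The digit 1 appears 4 times.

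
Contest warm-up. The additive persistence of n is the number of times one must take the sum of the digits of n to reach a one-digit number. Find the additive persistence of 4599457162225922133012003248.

2

4599457162225922133012003248 → 101 → 2 (2 steps)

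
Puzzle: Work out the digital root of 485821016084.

4+8+5+8+2+1+0+1+6+0+8+4 = 47
4+7 = 11
1+1 = 2
(Equivalently, 485821016084 mod 9 = 2.)

2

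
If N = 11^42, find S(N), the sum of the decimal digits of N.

11^42 = 54763699237492901685126120802225273763666521
Sum of its 44 digits: 190.

190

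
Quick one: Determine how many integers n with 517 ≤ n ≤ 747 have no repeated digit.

169

The integers in [517, 747] that have no repeated digit: 517, 518, 519, 520, 521, 523, …, 745, 746.
169 qualify.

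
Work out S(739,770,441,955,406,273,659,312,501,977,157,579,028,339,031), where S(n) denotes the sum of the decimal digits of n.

7+3+9+7+7+0+4+4+1+9+5+5+4+0+6+2+7+3+6+5+9+3+1+2+5+0+1+9+7+7+1+5+7+5+7+9+0+2+8+3+3+9+0+3+1 = 201

201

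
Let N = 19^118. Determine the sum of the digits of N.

694

19^118 = 7814926763318576316295862398059975972034208635416958960803687441316449071642508362426137315721439930517916109226091875704258811915896152916943895430841
Sum of its 151 digits: 694.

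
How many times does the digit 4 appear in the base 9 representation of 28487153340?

1

28487153340 in base 9 is 81468538810.
The digit 4 appears 1 time.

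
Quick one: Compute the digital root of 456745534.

4+5+6+7+4+5+5+3+4 = 43
4+3 = 7

7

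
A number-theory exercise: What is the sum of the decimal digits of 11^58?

11^58 = 2516377186292711566730985912068419625116019959228909823321881
Sum of its 61 digits: 277.

277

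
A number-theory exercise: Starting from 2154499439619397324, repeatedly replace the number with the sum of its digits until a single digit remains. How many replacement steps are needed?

3

2154499439619397324 → 94 → 13 → 4 (3 steps)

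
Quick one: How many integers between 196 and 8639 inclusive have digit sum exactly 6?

71

The integers in [196, 8639] that have digit sum exactly 6: 204, 213, 222, 231, 240, 303, …, 5100, 6000.
71 qualify.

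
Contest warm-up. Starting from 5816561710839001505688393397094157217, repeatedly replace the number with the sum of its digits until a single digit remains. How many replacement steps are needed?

5816561710839001505688393397094157217 → 163 → 10 → 1 (3 steps)

3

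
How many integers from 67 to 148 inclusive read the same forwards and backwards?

The integers in [67, 148] that read the same forwards and backwards: 77, 88, 99, 101, 111, 121, 131, 141.
8 qualify.

8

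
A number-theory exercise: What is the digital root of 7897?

4

7+8+9+7 = 31
3+1 = 4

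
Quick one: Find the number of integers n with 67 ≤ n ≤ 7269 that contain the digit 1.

The integers in [67, 7269] that contain the digit 1: 71, 81, 91, 100, 101, 102, …, 7251, 7261.
2745 qualify.

2745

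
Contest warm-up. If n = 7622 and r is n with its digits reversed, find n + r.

9889

Reverse of 7622 is 2267.
7622 + 2267 = 9889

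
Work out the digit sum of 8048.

8+0+4+8 = 20

20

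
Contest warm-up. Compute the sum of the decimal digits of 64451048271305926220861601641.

104

6+4+4+5+1+0+4+8+2+7+1+3+0+5+9+2+6+2+2+0+8+6+1+6+0+1+6+4+1 = 104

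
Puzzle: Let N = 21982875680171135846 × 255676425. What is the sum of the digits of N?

102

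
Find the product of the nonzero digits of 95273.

1890

9×5×2×7×3 = 1890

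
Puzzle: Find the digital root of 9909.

9+9+0+9 = 27
2+7 = 9

9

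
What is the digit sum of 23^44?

23^44 = 824185149135487077883465900577270766354751717380230010246241
Sum of its 60 digits: 250.

250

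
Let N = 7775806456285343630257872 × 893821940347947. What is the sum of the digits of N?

7775806456285343630257872 × 893821940347947 = 6950186414527059566208850311429015788784
Sum of its 40 digits: 180.

180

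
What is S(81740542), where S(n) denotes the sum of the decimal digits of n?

8+1+7+4+0+5+4+2 = 31

31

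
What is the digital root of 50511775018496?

5+0+5+1+1+7+7+5+0+1+8+4+9+6 = 59
5+9 = 14
1+4 = 5

5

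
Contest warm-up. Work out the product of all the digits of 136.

18

1×3×6 = 18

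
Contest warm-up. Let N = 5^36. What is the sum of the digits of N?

109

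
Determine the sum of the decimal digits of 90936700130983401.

9+0+9+3+6+7+0+0+1+3+0+9+8+3+4+0+1 = 63

63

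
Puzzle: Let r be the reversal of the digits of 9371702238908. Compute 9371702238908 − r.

Reverse of 9371702238908 is 8098322071739.
9371702238908 − 8098322071739 = 1273380167169

1273380167169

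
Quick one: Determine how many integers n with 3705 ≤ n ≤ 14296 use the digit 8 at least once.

The integers in [3705, 14296] that use the digit 8 at least once: 3708, 3718, 3728, 3738, 3748, 3758, …, 14288, 14289.
3633 qualify.

3633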